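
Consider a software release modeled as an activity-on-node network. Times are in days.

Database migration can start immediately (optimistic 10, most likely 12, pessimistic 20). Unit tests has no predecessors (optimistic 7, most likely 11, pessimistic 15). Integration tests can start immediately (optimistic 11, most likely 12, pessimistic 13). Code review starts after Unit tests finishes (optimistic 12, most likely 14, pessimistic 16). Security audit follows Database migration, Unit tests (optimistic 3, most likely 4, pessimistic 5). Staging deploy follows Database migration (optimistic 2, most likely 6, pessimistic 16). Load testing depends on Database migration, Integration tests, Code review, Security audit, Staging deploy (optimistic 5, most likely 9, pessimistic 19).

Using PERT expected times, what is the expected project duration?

35 days

te_Database migration = (10 + 4·12 + 20)/6 = 78/6 = 13
te_Unit tests = (7 + 4·11 + 15)/6 = 66/6 = 11
te_Integration tests = (11 + 4·12 + 13)/6 = 72/6 = 12
te_Code review = (12 + 4·14 + 16)/6 = 84/6 = 14
te_Security audit = (3 + 4·4 + 5)/6 = 24/6 = 4
te_Staging deploy = (2 + 4·6 + 16)/6 = 42/6 = 7
te_Load testing = (5 + 4·9 + 19)/6 = 60/6 = 10

Forward pass:
ES_Database migration = 0; EF_Database migration = 13
ES_Unit tests = 0; EF_Unit tests = 11
ES_Integration tests = 0; EF_Integration tests = 12
ES_Code review = 11; EF_Code review = 11+14 = 25
ES_Security audit = max(EF_Database migration=13, EF_Unit tests=11) = 13; EF_Security audit = 13+4 = 17
ES_Staging deploy = 13; EF_Staging deploy = 13+7 = 20
ES_Load testing = max(EF_Database migration=13, EF_Integration tests=12, EF_Code review=25, EF_Security audit=17, EF_Staging deploy=20) = 25; EF_Load testing = 25+10 = 35
Expected project duration μ = 35 days. Critical path: Unit tests → Code review → Load testing.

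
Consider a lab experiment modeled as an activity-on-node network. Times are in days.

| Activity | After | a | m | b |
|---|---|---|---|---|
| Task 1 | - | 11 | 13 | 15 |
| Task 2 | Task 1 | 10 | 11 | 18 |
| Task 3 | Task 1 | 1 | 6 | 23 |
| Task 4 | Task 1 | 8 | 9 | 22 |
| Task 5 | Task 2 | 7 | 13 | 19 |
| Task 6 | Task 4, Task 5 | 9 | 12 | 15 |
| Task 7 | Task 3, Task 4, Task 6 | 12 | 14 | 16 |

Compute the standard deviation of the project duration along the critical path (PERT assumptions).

te_Task 1 = (11 + 4·13 + 15)/6 = 78/6 = 13; σ²_Task 1 = ((15−11)/6)² = 0.444
te_Task 2 = (10 + 4·11 + 18)/6 = 72/6 = 12; σ²_Task 2 = ((18−10)/6)² = 1.778
te_Task 3 = (1 + 4·6 + 23)/6 = 48/6 = 8; σ²_Task 3 = ((23−1)/6)² = 13.444
te_Task 4 = (8 + 4·9 + 22)/6 = 66/6 = 11; σ²_Task 4 = ((22−8)/6)² = 5.444
te_Task 5 = (7 + 4·13 + 19)/6 = 78/6 = 13; σ²_Task 5 = ((19−7)/6)² = 4.000
te_Task 6 = (9 + 4·12 + 15)/6 = 72/6 = 12; σ²_Task 6 = ((15−9)/6)² = 1.000
te_Task 7 = (12 + 4·14 + 16)/6 = 84/6 = 14; σ²_Task 7 = ((16−12)/6)² = 0.444

Forward pass:
ES_Task 1 = 0; EF_Task 1 = 13
ES_Task 2 = 13; EF_Task 2 = 13+12 = 25
ES_Task 3 = 13; EF_Task 3 = 13+8 = 21
ES_Task 4 = 13; EF_Task 4 = 13+11 = 24
ES_Task 5 = 25; EF_Task 5 = 25+13 = 38
ES_Task 6 = max(EF_Task 4=24, EF_Task 5=38) = 38; EF_Task 6 = 38+12 = 50
ES_Task 7 = max(EF_Task 3=21, EF_Task 4=24, EF_Task 6=50) = 50; EF_Task 7 = 50+14 = 64
Expected project duration μ = 64 days. Critical path: Task 1 → Task 2 → Task 5 → Task 6 → Task 7.

Variance along critical path = 0.444 + 1.778 + 4.000 + 1.000 + 0.444 = 7.667
σ = √7.667 = 2.769 days

2.77 days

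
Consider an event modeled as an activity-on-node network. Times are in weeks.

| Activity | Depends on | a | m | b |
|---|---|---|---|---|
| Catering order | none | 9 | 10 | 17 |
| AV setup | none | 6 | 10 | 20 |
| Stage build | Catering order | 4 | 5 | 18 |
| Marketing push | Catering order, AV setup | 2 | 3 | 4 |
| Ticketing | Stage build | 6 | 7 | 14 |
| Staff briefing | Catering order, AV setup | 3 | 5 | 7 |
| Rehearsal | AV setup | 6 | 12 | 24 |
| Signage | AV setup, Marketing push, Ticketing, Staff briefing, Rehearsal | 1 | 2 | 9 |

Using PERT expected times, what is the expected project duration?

te_Catering order = (9 + 4·10 + 17)/6 = 66/6 = 11
te_AV setup = (6 + 4·10 + 20)/6 = 66/6 = 11
te_Stage build = (4 + 4·5 + 18)/6 = 42/6 = 7
te_Marketing push = (2 + 4·3 + 4)/6 = 18/6 = 3
te_Ticketing = (6 + 4·7 + 14)/6 = 48/6 = 8
te_Staff briefing = (3 + 4·5 + 7)/6 = 30/6 = 5
te_Rehearsal = (6 + 4·12 + 24)/6 = 78/6 = 13
te_Signage = (1 + 4·2 + 9)/6 = 18/6 = 3

Forward pass:
ES_Catering order = 0; EF_Catering order = 11
ES_AV setup = 0; EF_AV setup = 11
ES_Stage build = 11; EF_Stage build = 11+7 = 18
ES_Marketing push = max(EF_Catering order=11, EF_AV setup=11) = 11; EF_Marketing push = 11+3 = 14
ES_Ticketing = 18; EF_Ticketing = 18+8 = 26
ES_Staff briefing = max(EF_Catering order=11, EF_AV setup=11) = 11; EF_Staff briefing = 11+5 = 16
ES_Rehearsal = 11; EF_Rehearsal = 11+13 = 24
ES_Signage = max(EF_AV setup=11, EF_Marketing push=14, EF_Ticketing=26, EF_Staff briefing=16, EF_Rehearsal=24) = 26; EF_Signage = 26+3 = 29
Expected project duration μ = 29 weeks. Critical path: Catering order → Stage build → Ticketing → Signage.

29 weeks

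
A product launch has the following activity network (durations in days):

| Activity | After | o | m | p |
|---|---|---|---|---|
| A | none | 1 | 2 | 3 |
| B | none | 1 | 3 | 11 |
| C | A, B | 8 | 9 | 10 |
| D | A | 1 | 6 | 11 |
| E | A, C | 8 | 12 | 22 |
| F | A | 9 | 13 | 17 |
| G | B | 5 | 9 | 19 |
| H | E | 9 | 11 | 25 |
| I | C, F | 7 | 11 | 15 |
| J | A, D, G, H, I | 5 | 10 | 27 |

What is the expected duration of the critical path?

te_A = (1 + 4·2 + 3)/6 = 12/6 = 2
te_B = (1 + 4·3 + 11)/6 = 24/6 = 4
te_C = (8 + 4·9 + 10)/6 = 54/6 = 9
te_D = (1 + 4·6 + 11)/6 = 36/6 = 6
te_E = (8 + 4·12 + 22)/6 = 78/6 = 13
te_F = (9 + 4·13 + 17)/6 = 78/6 = 13
te_G = (5 + 4·9 + 19)/6 = 60/6 = 10
te_H = (9 + 4·11 + 25)/6 = 78/6 = 13
te_I = (7 + 4·11 + 15)/6 = 66/6 = 11
te_J = (5 + 4·10 + 27)/6 = 72/6 = 12

Forward pass:
ES_A = 0; EF_A = 2
ES_B = 0; EF_B = 4
ES_C = max(EF_A=2, EF_B=4) = 4; EF_C = 4+9 = 13
ES_D = 2; EF_D = 2+6 = 8
ES_E = max(EF_A=2, EF_C=13) = 13; EF_E = 13+13 = 26
ES_F = 2; EF_F = 2+13 = 15
ES_G = 4; EF_G = 4+10 = 14
ES_H = 26; EF_H = 26+13 = 39
ES_I = max(EF_C=13, EF_F=15) = 15; EF_I = 15+11 = 26
ES_J = max(EF_A=2, EF_D=8, EF_G=14, EF_H=39, EF_I=26) = 39; EF_J = 39+12 = 51
Expected project duration μ = 51 days. Critical path: B → C → E → H → J.

51 days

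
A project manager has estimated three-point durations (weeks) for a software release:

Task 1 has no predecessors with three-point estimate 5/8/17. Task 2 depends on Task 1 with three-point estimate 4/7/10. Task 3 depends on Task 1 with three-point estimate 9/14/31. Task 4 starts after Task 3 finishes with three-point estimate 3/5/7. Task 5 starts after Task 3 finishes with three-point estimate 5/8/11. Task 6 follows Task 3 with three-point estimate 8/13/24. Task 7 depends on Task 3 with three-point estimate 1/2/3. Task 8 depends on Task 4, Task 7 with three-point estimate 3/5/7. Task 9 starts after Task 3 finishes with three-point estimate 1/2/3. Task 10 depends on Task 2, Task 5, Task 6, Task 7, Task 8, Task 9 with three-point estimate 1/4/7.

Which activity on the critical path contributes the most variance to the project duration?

Task 3

te_Task 1 = (5 + 4·8 + 17)/6 = 54/6 = 9; σ²_Task 1 = ((17−5)/6)² = 4.000
te_Task 2 = (4 + 4·7 + 10)/6 = 42/6 = 7; σ²_Task 2 = ((10−4)/6)² = 1.000
te_Task 3 = (9 + 4·14 + 31)/6 = 96/6 = 16; σ²_Task 3 = ((31−9)/6)² = 13.444
te_Task 4 = (3 + 4·5 + 7)/6 = 30/6 = 5; σ²_Task 4 = ((7−3)/6)² = 0.444
te_Task 5 = (5 + 4·8 + 11)/6 = 48/6 = 8; σ²_Task 5 = ((11−5)/6)² = 1.000
te_Task 6 = (8 + 4·13 + 24)/6 = 84/6 = 14; σ²_Task 6 = ((24−8)/6)² = 7.111
te_Task 7 = (1 + 4·2 + 3)/6 = 12/6 = 2; σ²_Task 7 = ((3−1)/6)² = 0.111
te_Task 8 = (3 + 4·5 + 7)/6 = 30/6 = 5; σ²_Task 8 = ((7−3)/6)² = 0.444
te_Task 9 = (1 + 4·2 + 3)/6 = 12/6 = 2; σ²_Task 9 = ((3−1)/6)² = 0.111
te_Task 10 = (1 + 4·4 + 7)/6 = 24/6 = 4; σ²_Task 10 = ((7−1)/6)² = 1.000

Forward pass:
ES_Task 1 = 0; EF_Task 1 = 9
ES_Task 2 = 9; EF_Task 2 = 9+7 = 16
ES_Task 3 = 9; EF_Task 3 = 9+16 = 25
ES_Task 4 = 25; EF_Task 4 = 25+5 = 30
ES_Task 5 = 25; EF_Task 5 = 25+8 = 33
ES_Task 6 = 25; EF_Task 6 = 25+14 = 39
ES_Task 7 = 25; EF_Task 7 = 25+2 = 27
ES_Task 8 = max(EF_Task 4=30, EF_Task 7=27) = 30; EF_Task 8 = 30+5 = 35
ES_Task 9 = 25; EF_Task 9 = 25+2 = 27
ES_Task 10 = max(EF_Task 2=16, EF_Task 5=33, EF_Task 6=39, EF_Task 7=27, EF_Task 8=35, EF_Task 9=27) = 39; EF_Task 10 = 39+4 = 43
Expected project duration μ = 43 weeks. Critical path: Task 1 → Task 3 → Task 6 → Task 10.

Variances on critical path: σ²_Task 1=4.000, σ²_Task 3=13.444, σ²_Task 6=7.111, σ²_Task 10=1.000.
Largest is σ²_Task 3 = 13.444.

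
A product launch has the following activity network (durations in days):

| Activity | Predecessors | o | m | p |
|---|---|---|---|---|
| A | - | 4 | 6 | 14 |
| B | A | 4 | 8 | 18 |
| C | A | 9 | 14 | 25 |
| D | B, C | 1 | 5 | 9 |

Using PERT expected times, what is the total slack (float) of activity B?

6 days

te_A = (4 + 4·6 + 14)/6 = 42/6 = 7
te_B = (4 + 4·8 + 18)/6 = 54/6 = 9
te_C = (9 + 4·14 + 25)/6 = 90/6 = 15
te_D = (1 + 4·5 + 9)/6 = 30/6 = 5

Forward pass:
ES_A = 0; EF_A = 7
ES_B = 7; EF_B = 7+9 = 16
ES_C = 7; EF_C = 7+15 = 22
ES_D = max(EF_B=16, EF_C=22) = 22; EF_D = 22+5 = 27
Expected project duration μ = 27 days. Critical path: A → C → D.

Backward pass:
LF_D = 27; LS_D = 27−5 = 22
LF_C = LS_D = 22; LS_C = 22−15 = 7
LF_B = LS_D = 22; LS_B = 22−9 = 13
LF_A = min(LS_B=13, LS_C=7) = 7; LS_A = 7−7 = 0
Slack_B = LS_B − ES_B = 13 − 7 = 6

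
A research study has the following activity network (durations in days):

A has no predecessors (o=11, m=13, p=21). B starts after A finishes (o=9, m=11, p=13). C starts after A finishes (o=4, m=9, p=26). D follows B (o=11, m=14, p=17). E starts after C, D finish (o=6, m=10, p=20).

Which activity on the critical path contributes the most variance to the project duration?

E

te_A = (11 + 4·13 + 21)/6 = 84/6 = 14; σ²_A = ((21−11)/6)² = 2.778
te_B = (9 + 4·11 + 13)/6 = 66/6 = 11; σ²_B = ((13−9)/6)² = 0.444
te_C = (4 + 4·9 + 26)/6 = 66/6 = 11; σ²_C = ((26−4)/6)² = 13.444
te_D = (11 + 4·14 + 17)/6 = 84/6 = 14; σ²_D = ((17−11)/6)² = 1.000
te_E = (6 + 4·10 + 20)/6 = 66/6 = 11; σ²_E = ((20−6)/6)² = 5.444

Forward pass:
ES_A = 0; EF_A = 14
ES_B = 14; EF_B = 14+11 = 25
ES_C = 14; EF_C = 14+11 = 25
ES_D = 25; EF_D = 25+14 = 39
ES_E = max(EF_C=25, EF_D=39) = 39; EF_E = 39+11 = 50
Expected project duration μ = 50 days. Critical path: A → B → D → E.

Variances on critical path: σ²_A=2.778, σ²_B=0.444, σ²_D=1.000, σ²_E=5.444.
Largest is σ²_E = 5.444.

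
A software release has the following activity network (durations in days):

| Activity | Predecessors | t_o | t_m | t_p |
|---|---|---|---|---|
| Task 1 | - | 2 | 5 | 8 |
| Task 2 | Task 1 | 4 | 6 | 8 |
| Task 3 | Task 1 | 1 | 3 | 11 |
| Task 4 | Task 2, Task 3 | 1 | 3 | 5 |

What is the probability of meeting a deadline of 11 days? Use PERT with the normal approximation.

te_Task 1 = (2 + 4·5 + 8)/6 = 30/6 = 5; σ²_Task 1 = ((8−2)/6)² = 1.000
te_Task 2 = (4 + 4·6 + 8)/6 = 36/6 = 6; σ²_Task 2 = ((8−4)/6)² = 0.444
te_Task 3 = (1 + 4·3 + 11)/6 = 24/6 = 4; σ²_Task 3 = ((11−1)/6)² = 2.778
te_Task 4 = (1 + 4·3 + 5)/6 = 18/6 = 3; σ²_Task 4 = ((5−1)/6)² = 0.444

Forward pass:
ES_Task 1 = 0; EF_Task 1 = 5
ES_Task 2 = 5; EF_Task 2 = 5+6 = 11
ES_Task 3 = 5; EF_Task 3 = 5+4 = 9
ES_Task 4 = max(EF_Task 2=11, EF_Task 3=9) = 11; EF_Task 4 = 11+3 = 14
Expected project duration μ = 14 days. Critical path: Task 1 → Task 2 → Task 4.

Variance along critical path = 1.000 + 0.444 + 0.444 = 1.889; σ = √1.889 = 1.374 days.
Z = (11 − 14) / 1.374 = -2.183
P(T ≤ 11) = Φ(-2.183) ≈ 0.015

0.015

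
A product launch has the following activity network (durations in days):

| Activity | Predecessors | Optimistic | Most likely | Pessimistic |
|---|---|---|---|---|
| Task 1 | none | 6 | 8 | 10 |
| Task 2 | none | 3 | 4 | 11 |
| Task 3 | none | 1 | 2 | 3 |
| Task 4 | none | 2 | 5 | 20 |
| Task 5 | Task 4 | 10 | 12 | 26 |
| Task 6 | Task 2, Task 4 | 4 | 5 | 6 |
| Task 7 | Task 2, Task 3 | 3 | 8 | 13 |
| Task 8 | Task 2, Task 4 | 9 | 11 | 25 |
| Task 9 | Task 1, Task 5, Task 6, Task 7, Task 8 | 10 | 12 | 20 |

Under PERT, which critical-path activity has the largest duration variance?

Task 4

te_Task 1 = (6 + 4·8 + 10)/6 = 48/6 = 8; σ²_Task 1 = ((10−6)/6)² = 0.444
te_Task 2 = (3 + 4·4 + 11)/6 = 30/6 = 5; σ²_Task 2 = ((11−3)/6)² = 1.778
te_Task 3 = (1 + 4·2 + 3)/6 = 12/6 = 2; σ²_Task 3 = ((3−1)/6)² = 0.111
te_Task 4 = (2 + 4·5 + 20)/6 = 42/6 = 7; σ²_Task 4 = ((20−2)/6)² = 9.000
te_Task 5 = (10 + 4·12 + 26)/6 = 84/6 = 14; σ²_Task 5 = ((26−10)/6)² = 7.111
te_Task 6 = (4 + 4·5 + 6)/6 = 30/6 = 5; σ²_Task 6 = ((6−4)/6)² = 0.111
te_Task 7 = (3 + 4·8 + 13)/6 = 48/6 = 8; σ²_Task 7 = ((13−3)/6)² = 2.778
te_Task 8 = (9 + 4·11 + 25)/6 = 78/6 = 13; σ²_Task 8 = ((25−9)/6)² = 7.111
te_Task 9 = (10 + 4·12 + 20)/6 = 78/6 = 13; σ²_Task 9 = ((20−10)/6)² = 2.778

Forward pass:
ES_Task 1 = 0; EF_Task 1 = 8
ES_Task 2 = 0; EF_Task 2 = 5
ES_Task 3 = 0; EF_Task 3 = 2
ES_Task 4 = 0; EF_Task 4 = 7
ES_Task 5 = 7; EF_Task 5 = 7+14 = 21
ES_Task 6 = max(EF_Task 2=5, EF_Task 4=7) = 7; EF_Task 6 = 7+5 = 12
ES_Task 7 = max(EF_Task 2=5, EF_Task 3=2) = 5; EF_Task 7 = 5+8 = 13
ES_Task 8 = max(EF_Task 2=5, EF_Task 4=7) = 7; EF_Task 8 = 7+13 = 20
ES_Task 9 = max(EF_Task 1=8, EF_Task 5=21, EF_Task 6=12, EF_Task 7=13, EF_Task 8=20) = 21; EF_Task 9 = 21+13 = 34
Expected project duration μ = 34 days. Critical path: Task 4 → Task 5 → Task 9.

Variances on critical path: σ²_Task 4=9.000, σ²_Task 5=7.111, σ²_Task 9=2.778.
Largest is σ²_Task 4 = 9.000.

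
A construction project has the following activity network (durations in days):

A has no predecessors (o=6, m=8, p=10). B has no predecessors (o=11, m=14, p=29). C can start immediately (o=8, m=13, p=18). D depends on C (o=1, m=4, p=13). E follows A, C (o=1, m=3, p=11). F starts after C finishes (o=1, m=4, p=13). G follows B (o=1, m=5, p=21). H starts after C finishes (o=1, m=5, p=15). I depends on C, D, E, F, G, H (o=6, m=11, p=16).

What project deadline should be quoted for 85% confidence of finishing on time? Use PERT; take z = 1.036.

te_A = (6 + 4·8 + 10)/6 = 48/6 = 8; σ²_A = ((10−6)/6)² = 0.444
te_B = (11 + 4·14 + 29)/6 = 96/6 = 16; σ²_B = ((29−11)/6)² = 9.000
te_C = (8 + 4·13 + 18)/6 = 78/6 = 13; σ²_C = ((18−8)/6)² = 2.778
te_D = (1 + 4·4 + 13)/6 = 30/6 = 5; σ²_D = ((13−1)/6)² = 4.000
te_E = (1 + 4·3 + 11)/6 = 24/6 = 4; σ²_E = ((11−1)/6)² = 2.778
te_F = (1 + 4·4 + 13)/6 = 30/6 = 5; σ²_F = ((13−1)/6)² = 4.000
te_G = (1 + 4·5 + 21)/6 = 42/6 = 7; σ²_G = ((21−1)/6)² = 11.111
te_H = (1 + 4·5 + 15)/6 = 36/6 = 6; σ²_H = ((15−1)/6)² = 5.444
te_I = (6 + 4·11 + 16)/6 = 66/6 = 11; σ²_I = ((16−6)/6)² = 2.778

Forward pass:
ES_A = 0; EF_A = 8
ES_B = 0; EF_B = 16
ES_C = 0; EF_C = 13
ES_D = 13; EF_D = 13+5 = 18
ES_E = max(EF_A=8, EF_C=13) = 13; EF_E = 13+4 = 17
ES_F = 13; EF_F = 13+5 = 18
ES_G = 16; EF_G = 16+7 = 23
ES_H = 13; EF_H = 13+6 = 19
ES_I = max(EF_C=13, EF_D=18, EF_E=17, EF_F=18, EF_G=23, EF_H=19) = 23; EF_I = 23+11 = 34
Expected project duration μ = 34 days. Critical path: B → G → I.

Variance along critical path = 9.000 + 11.111 + 2.778 = 22.889; σ = 4.784 days.
D = μ + z·σ = 34 + 1.036·4.784 = 39.0 days

39.0 days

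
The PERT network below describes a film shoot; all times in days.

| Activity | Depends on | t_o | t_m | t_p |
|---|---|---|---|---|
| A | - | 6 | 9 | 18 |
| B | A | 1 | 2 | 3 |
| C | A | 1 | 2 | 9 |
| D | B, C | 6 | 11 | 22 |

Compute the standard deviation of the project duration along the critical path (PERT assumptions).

3.59 days

te_A = (6 + 4·9 + 18)/6 = 60/6 = 10; σ²_A = ((18−6)/6)² = 4.000
te_B = (1 + 4·2 + 3)/6 = 12/6 = 2; σ²_B = ((3−1)/6)² = 0.111
te_C = (1 + 4·2 + 9)/6 = 18/6 = 3; σ²_C = ((9−1)/6)² = 1.778
te_D = (6 + 4·11 + 22)/6 = 72/6 = 12; σ²_D = ((22−6)/6)² = 7.111

Forward pass:
ES_A = 0; EF_A = 10
ES_B = 10; EF_B = 10+2 = 12
ES_C = 10; EF_C = 10+3 = 13
ES_D = max(EF_B=12, EF_C=13) = 13; EF_D = 13+12 = 25
Expected project duration μ = 25 days. Critical path: A → C → D.

Variance along critical path = 4.000 + 1.778 + 7.111 = 12.889
σ = √12.889 = 3.590 days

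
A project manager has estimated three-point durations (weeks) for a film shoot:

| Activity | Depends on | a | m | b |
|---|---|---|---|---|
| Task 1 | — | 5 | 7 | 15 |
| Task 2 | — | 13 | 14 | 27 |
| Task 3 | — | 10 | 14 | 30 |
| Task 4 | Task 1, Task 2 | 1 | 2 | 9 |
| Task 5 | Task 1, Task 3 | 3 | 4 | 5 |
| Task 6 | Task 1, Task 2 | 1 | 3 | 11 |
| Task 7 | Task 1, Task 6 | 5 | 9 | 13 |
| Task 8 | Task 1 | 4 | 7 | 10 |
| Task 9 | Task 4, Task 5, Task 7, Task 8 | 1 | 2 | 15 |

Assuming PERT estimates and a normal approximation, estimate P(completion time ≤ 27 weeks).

te_Task 1 = (5 + 4·7 + 15)/6 = 48/6 = 8; σ²_Task 1 = ((15−5)/6)² = 2.778
te_Task 2 = (13 + 4·14 + 27)/6 = 96/6 = 16; σ²_Task 2 = ((27−13)/6)² = 5.444
te_Task 3 = (10 + 4·14 + 30)/6 = 96/6 = 16; σ²_Task 3 = ((30−10)/6)² = 11.111
te_Task 4 = (1 + 4·2 + 9)/6 = 18/6 = 3; σ²_Task 4 = ((9−1)/6)² = 1.778
te_Task 5 = (3 + 4·4 + 5)/6 = 24/6 = 4; σ²_Task 5 = ((5−3)/6)² = 0.111
te_Task 6 = (1 + 4·3 + 11)/6 = 24/6 = 4; σ²_Task 6 = ((11−1)/6)² = 2.778
te_Task 7 = (5 + 4·9 + 13)/6 = 54/6 = 9; σ²_Task 7 = ((13−5)/6)² = 1.778
te_Task 8 = (4 + 4·7 + 10)/6 = 42/6 = 7; σ²_Task 8 = ((10−4)/6)² = 1.000
te_Task 9 = (1 + 4·2 + 15)/6 = 24/6 = 4; σ²_Task 9 = ((15−1)/6)² = 5.444

Forward pass:
ES_Task 1 = 0; EF_Task 1 = 8
ES_Task 2 = 0; EF_Task 2 = 16
ES_Task 3 = 0; EF_Task 3 = 16
ES_Task 4 = max(EF_Task 1=8, EF_Task 2=16) = 16; EF_Task 4 = 16+3 = 19
ES_Task 5 = max(EF_Task 1=8, EF_Task 3=16) = 16; EF_Task 5 = 16+4 = 20
ES_Task 6 = max(EF_Task 1=8, EF_Task 2=16) = 16; EF_Task 6 = 16+4 = 20
ES_Task 7 = max(EF_Task 1=8, EF_Task 6=20) = 20; EF_Task 7 = 20+9 = 29
ES_Task 8 = 8; EF_Task 8 = 8+7 = 15
ES_Task 9 = max(EF_Task 4=19, EF_Task 5=20, EF_Task 7=29, EF_Task 8=15) = 29; EF_Task 9 = 29+4 = 33
Expected project duration μ = 33 weeks. Critical path: Task 2 → Task 6 → Task 7 → Task 9.

Variance along critical path = 5.444 + 2.778 + 1.778 + 5.444 = 15.444; σ = √15.444 = 3.930 weeks.
Z = (27 − 33) / 3.930 = -1.527
P(T ≤ 27) = Φ(-1.527) ≈ 0.063

0.063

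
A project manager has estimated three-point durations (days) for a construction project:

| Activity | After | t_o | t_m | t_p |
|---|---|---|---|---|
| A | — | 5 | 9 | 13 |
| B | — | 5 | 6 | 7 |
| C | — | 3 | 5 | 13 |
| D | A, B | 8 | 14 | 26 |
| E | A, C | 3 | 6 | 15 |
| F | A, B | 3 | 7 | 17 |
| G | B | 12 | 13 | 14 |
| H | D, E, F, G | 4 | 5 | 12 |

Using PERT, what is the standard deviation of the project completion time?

te_A = (5 + 4·9 + 13)/6 = 54/6 = 9; σ²_A = ((13−5)/6)² = 1.778
te_B = (5 + 4·6 + 7)/6 = 36/6 = 6; σ²_B = ((7−5)/6)² = 0.111
te_C = (3 + 4·5 + 13)/6 = 36/6 = 6; σ²_C = ((13−3)/6)² = 2.778
te_D = (8 + 4·14 + 26)/6 = 90/6 = 15; σ²_D = ((26−8)/6)² = 9.000
te_E = (3 + 4·6 + 15)/6 = 42/6 = 7; σ²_E = ((15−3)/6)² = 4.000
te_F = (3 + 4·7 + 17)/6 = 48/6 = 8; σ²_F = ((17−3)/6)² = 5.444
te_G = (12 + 4·13 + 14)/6 = 78/6 = 13; σ²_G = ((14−12)/6)² = 0.111
te_H = (4 + 4·5 + 12)/6 = 36/6 = 6; σ²_H = ((12−4)/6)² = 1.778

Forward pass:
ES_A = 0; EF_A = 9
ES_B = 0; EF_B = 6
ES_C = 0; EF_C = 6
ES_D = max(EF_A=9, EF_B=6) = 9; EF_D = 9+15 = 24
ES_E = max(EF_A=9, EF_C=6) = 9; EF_E = 9+7 = 16
ES_F = max(EF_A=9, EF_B=6) = 9; EF_F = 9+8 = 17
ES_G = 6; EF_G = 6+13 = 19
ES_H = max(EF_D=24, EF_E=16, EF_F=17, EF_G=19) = 24; EF_H = 24+6 = 30
Expected project duration μ = 30 days. Critical path: A → D → H.

Variance along critical path = 1.778 + 9.000 + 1.778 = 12.556
σ = √12.556 = 3.543 days

3.54 days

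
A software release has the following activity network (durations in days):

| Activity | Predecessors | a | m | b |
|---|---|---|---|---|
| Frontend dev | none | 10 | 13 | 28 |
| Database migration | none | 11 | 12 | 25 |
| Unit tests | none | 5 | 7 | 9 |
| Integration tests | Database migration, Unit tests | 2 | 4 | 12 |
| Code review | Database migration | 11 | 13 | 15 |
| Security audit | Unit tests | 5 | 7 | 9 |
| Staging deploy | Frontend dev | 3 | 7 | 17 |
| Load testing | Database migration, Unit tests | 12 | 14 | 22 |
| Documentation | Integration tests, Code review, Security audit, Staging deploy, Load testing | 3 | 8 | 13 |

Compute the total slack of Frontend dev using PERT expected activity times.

te_Frontend dev = (10 + 4·13 + 28)/6 = 90/6 = 15
te_Database migration = (11 + 4·12 + 25)/6 = 84/6 = 14
te_Unit tests = (5 + 4·7 + 9)/6 = 42/6 = 7
te_Integration tests = (2 + 4·4 + 12)/6 = 30/6 = 5
te_Code review = (11 + 4·13 + 15)/6 = 78/6 = 13
te_Security audit = (5 + 4·7 + 9)/6 = 42/6 = 7
te_Staging deploy = (3 + 4·7 + 17)/6 = 48/6 = 8
te_Load testing = (12 + 4·14 + 22)/6 = 90/6 = 15
te_Documentation = (3 + 4·8 + 13)/6 = 48/6 = 8

Forward pass:
ES_Frontend dev = 0; EF_Frontend dev = 15
ES_Database migration = 0; EF_Database migration = 14
ES_Unit tests = 0; EF_Unit tests = 7
ES_Integration tests = max(EF_Database migration=14, EF_Unit tests=7) = 14; EF_Integration tests = 14+5 = 19
ES_Code review = 14; EF_Code review = 14+13 = 27
ES_Security audit = 7; EF_Security audit = 7+7 = 14
ES_Staging deploy = 15; EF_Staging deploy = 15+8 = 23
ES_Load testing = max(EF_Database migration=14, EF_Unit tests=7) = 14; EF_Load testing = 14+15 = 29
ES_Documentation = max(EF_Integration tests=19, EF_Code review=27, EF_Security audit=14, EF_Staging deploy=23, EF_Load testing=29) = 29; EF_Documentation = 29+8 = 37
Expected project duration μ = 37 days. Critical path: Database migration → Load testing → Documentation.

Backward pass:
LF_Documentation = 37; LS_Documentation = 37−8 = 29
LF_Load testing = LS_Documentation = 29; LS_Load testing = 29−15 = 14
LF_Staging deploy = LS_Documentation = 29; LS_Staging deploy = 29−8 = 21
LF_Security audit = LS_Documentation = 29; LS_Security audit = 29−7 = 22
LF_Code review = LS_Documentation = 29; LS_Code review = 29−13 = 16
LF_Integration tests = LS_Documentation = 29; LS_Integration tests = 29−5 = 24
LF_Unit tests = min(LS_Integration tests=24, LS_Security audit=22, LS_Load testing=14) = 14; LS_Unit tests = 14−7 = 7
LF_Database migration = min(LS_Integration tests=24, LS_Code review=16, LS_Load testing=14) = 14; LS_Database migration = 14−14 = 0
LF_Frontend dev = LS_Staging deploy = 21; LS_Frontend dev = 21−15 = 6
Slack_Frontend dev = LS_Frontend dev − ES_Frontend dev = 6 − 0 = 6

6 days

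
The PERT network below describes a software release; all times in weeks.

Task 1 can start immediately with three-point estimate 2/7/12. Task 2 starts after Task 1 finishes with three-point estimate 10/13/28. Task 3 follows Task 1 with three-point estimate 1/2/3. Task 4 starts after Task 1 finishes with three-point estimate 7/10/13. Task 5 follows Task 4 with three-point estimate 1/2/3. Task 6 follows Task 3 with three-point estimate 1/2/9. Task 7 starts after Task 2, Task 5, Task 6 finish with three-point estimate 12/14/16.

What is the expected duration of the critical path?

36 weeks

te_Task 1 = (2 + 4·7 + 12)/6 = 42/6 = 7
te_Task 2 = (10 + 4·13 + 28)/6 = 90/6 = 15
te_Task 3 = (1 + 4·2 + 3)/6 = 12/6 = 2
te_Task 4 = (7 + 4·10 + 13)/6 = 60/6 = 10
te_Task 5 = (1 + 4·2 + 3)/6 = 12/6 = 2
te_Task 6 = (1 + 4·2 + 9)/6 = 18/6 = 3
te_Task 7 = (12 + 4·14 + 16)/6 = 84/6 = 14

Forward pass:
ES_Task 1 = 0; EF_Task 1 = 7
ES_Task 2 = 7; EF_Task 2 = 7+15 = 22
ES_Task 3 = 7; EF_Task 3 = 7+2 = 9
ES_Task 4 = 7; EF_Task 4 = 7+10 = 17
ES_Task 5 = 17; EF_Task 5 = 17+2 = 19
ES_Task 6 = 9; EF_Task 6 = 9+3 = 12
ES_Task 7 = max(EF_Task 2=22, EF_Task 5=19, EF_Task 6=12) = 22; EF_Task 7 = 22+14 = 36
Expected project duration μ = 36 weeks. Critical path: Task 1 → Task 2 → Task 7.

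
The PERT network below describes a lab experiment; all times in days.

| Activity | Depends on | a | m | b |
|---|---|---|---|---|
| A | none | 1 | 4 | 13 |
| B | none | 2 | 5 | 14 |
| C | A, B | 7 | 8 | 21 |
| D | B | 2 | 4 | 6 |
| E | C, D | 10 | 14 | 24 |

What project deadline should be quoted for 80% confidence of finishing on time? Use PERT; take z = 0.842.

te_A = (1 + 4·4 + 13)/6 = 30/6 = 5; σ²_A = ((13−1)/6)² = 4.000
te_B = (2 + 4·5 + 14)/6 = 36/6 = 6; σ²_B = ((14−2)/6)² = 4.000
te_C = (7 + 4·8 + 21)/6 = 60/6 = 10; σ²_C = ((21−7)/6)² = 5.444
te_D = (2 + 4·4 + 6)/6 = 24/6 = 4; σ²_D = ((6−2)/6)² = 0.444
te_E = (10 + 4·14 + 24)/6 = 90/6 = 15; σ²_E = ((24−10)/6)² = 5.444

Forward pass:
ES_A = 0; EF_A = 5
ES_B = 0; EF_B = 6
ES_C = max(EF_A=5, EF_B=6) = 6; EF_C = 6+10 = 16
ES_D = 6; EF_D = 6+4 = 10
ES_E = max(EF_C=16, EF_D=10) = 16; EF_E = 16+15 = 31
Expected project duration μ = 31 days. Critical path: B → C → E.

Variance along critical path = 4.000 + 5.444 + 5.444 = 14.889; σ = 3.859 days.
D = μ + z·σ = 31 + 0.842·3.859 = 34.2 days

34.2 days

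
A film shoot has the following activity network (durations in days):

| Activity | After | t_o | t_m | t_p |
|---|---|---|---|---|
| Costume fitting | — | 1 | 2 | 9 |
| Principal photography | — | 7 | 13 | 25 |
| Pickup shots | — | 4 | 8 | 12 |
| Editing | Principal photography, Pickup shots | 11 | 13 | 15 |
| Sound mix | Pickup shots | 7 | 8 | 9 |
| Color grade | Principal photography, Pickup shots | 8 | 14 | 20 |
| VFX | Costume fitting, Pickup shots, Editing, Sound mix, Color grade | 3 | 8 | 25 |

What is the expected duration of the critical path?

te_Costume fitting = (1 + 4·2 + 9)/6 = 18/6 = 3
te_Principal photography = (7 + 4·13 + 25)/6 = 84/6 = 14
te_Pickup shots = (4 + 4·8 + 12)/6 = 48/6 = 8
te_Editing = (11 + 4·13 + 15)/6 = 78/6 = 13
te_Sound mix = (7 + 4·8 + 9)/6 = 48/6 = 8
te_Color grade = (8 + 4·14 + 20)/6 = 84/6 = 14
te_VFX = (3 + 4·8 + 25)/6 = 60/6 = 10

Forward pass:
ES_Costume fitting = 0; EF_Costume fitting = 3
ES_Principal photography = 0; EF_Principal photography = 14
ES_Pickup shots = 0; EF_Pickup shots = 8
ES_Editing = max(EF_Principal photography=14, EF_Pickup shots=8) = 14; EF_Editing = 14+13 = 27
ES_Sound mix = 8; EF_Sound mix = 8+8 = 16
ES_Color grade = max(EF_Principal photography=14, EF_Pickup shots=8) = 14; EF_Color grade = 14+14 = 28
ES_VFX = max(EF_Costume fitting=3, EF_Pickup shots=8, EF_Editing=27, EF_Sound mix=16, EF_Color grade=28) = 28; EF_VFX = 28+10 = 38
Expected project duration μ = 38 days. Critical path: Principal photography → Color grade → VFX.

38 days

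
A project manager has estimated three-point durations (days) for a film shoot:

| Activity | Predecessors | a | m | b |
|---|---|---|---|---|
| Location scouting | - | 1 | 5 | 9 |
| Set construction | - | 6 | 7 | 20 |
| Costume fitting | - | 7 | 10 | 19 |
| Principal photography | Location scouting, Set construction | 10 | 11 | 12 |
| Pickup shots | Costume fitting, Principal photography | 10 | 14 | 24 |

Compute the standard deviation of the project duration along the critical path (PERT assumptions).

3.32 days

te_Location scouting = (1 + 4·5 + 9)/6 = 30/6 = 5; σ²_Location scouting = ((9−1)/6)² = 1.778
te_Set construction = (6 + 4·7 + 20)/6 = 54/6 = 9; σ²_Set construction = ((20−6)/6)² = 5.444
te_Costume fitting = (7 + 4·10 + 19)/6 = 66/6 = 11; σ²_Costume fitting = ((19−7)/6)² = 4.000
te_Principal photography = (10 + 4·11 + 12)/6 = 66/6 = 11; σ²_Principal photography = ((12−10)/6)² = 0.111
te_Pickup shots = (10 + 4·14 + 24)/6 = 90/6 = 15; σ²_Pickup shots = ((24−10)/6)² = 5.444

Forward pass:
ES_Location scouting = 0; EF_Location scouting = 5
ES_Set construction = 0; EF_Set construction = 9
ES_Costume fitting = 0; EF_Costume fitting = 11
ES_Principal photography = max(EF_Location scouting=5, EF_Set construction=9) = 9; EF_Principal photography = 9+11 = 20
ES_Pickup shots = max(EF_Costume fitting=11, EF_Principal photography=20) = 20; EF_Pickup shots = 20+15 = 35
Expected project duration μ = 35 days. Critical path: Set construction → Principal photography → Pickup shots.

Variance along critical path = 5.444 + 0.111 + 5.444 = 11.000
σ = √11.000 = 3.317 days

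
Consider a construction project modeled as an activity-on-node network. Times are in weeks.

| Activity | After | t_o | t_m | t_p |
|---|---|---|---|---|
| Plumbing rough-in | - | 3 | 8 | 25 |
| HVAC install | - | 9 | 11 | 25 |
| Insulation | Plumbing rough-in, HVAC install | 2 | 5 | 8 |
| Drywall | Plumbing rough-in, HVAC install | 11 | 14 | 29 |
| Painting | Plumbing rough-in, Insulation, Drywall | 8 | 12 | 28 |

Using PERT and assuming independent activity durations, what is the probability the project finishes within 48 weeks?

te_Plumbing rough-in = (3 + 4·8 + 25)/6 = 60/6 = 10; σ²_Plumbing rough-in = ((25−3)/6)² = 13.444
te_HVAC install = (9 + 4·11 + 25)/6 = 78/6 = 13; σ²_HVAC install = ((25−9)/6)² = 7.111
te_Insulation = (2 + 4·5 + 8)/6 = 30/6 = 5; σ²_Insulation = ((8−2)/6)² = 1.000
te_Drywall = (11 + 4·14 + 29)/6 = 96/6 = 16; σ²_Drywall = ((29−11)/6)² = 9.000
te_Painting = (8 + 4·12 + 28)/6 = 84/6 = 14; σ²_Painting = ((28−8)/6)² = 11.111

Forward pass:
ES_Plumbing rough-in = 0; EF_Plumbing rough-in = 10
ES_HVAC install = 0; EF_HVAC install = 13
ES_Insulation = max(EF_Plumbing rough-in=10, EF_HVAC install=13) = 13; EF_Insulation = 13+5 = 18
ES_Drywall = max(EF_Plumbing rough-in=10, EF_HVAC install=13) = 13; EF_Drywall = 13+16 = 29
ES_Painting = max(EF_Plumbing rough-in=10, EF_Insulation=18, EF_Drywall=29) = 29; EF_Painting = 29+14 = 43
Expected project duration μ = 43 weeks. Critical path: HVAC install → Drywall → Painting.

Variance along critical path = 7.111 + 9.000 + 11.111 = 27.222; σ = √27.222 = 5.217 weeks.
Z = (48 − 43) / 5.217 = 0.958
P(T ≤ 48) = Φ(0.958) ≈ 0.831

0.831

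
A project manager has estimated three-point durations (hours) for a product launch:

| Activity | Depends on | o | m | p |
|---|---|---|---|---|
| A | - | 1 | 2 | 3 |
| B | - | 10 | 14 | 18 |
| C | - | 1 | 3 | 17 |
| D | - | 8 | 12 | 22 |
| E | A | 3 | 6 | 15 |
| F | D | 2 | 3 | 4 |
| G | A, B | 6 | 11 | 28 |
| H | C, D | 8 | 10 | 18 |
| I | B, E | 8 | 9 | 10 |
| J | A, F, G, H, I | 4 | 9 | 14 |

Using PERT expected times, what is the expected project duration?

36 hours

te_A = (1 + 4·2 + 3)/6 = 12/6 = 2
te_B = (10 + 4·14 + 18)/6 = 84/6 = 14
te_C = (1 + 4·3 + 17)/6 = 30/6 = 5
te_D = (8 + 4·12 + 22)/6 = 78/6 = 13
te_E = (3 + 4·6 + 15)/6 = 42/6 = 7
te_F = (2 + 4·3 + 4)/6 = 18/6 = 3
te_G = (6 + 4·11 + 28)/6 = 78/6 = 13
te_H = (8 + 4·10 + 18)/6 = 66/6 = 11
te_I = (8 + 4·9 + 10)/6 = 54/6 = 9
te_J = (4 + 4·9 + 14)/6 = 54/6 = 9

Forward pass:
ES_A = 0; EF_A = 2
ES_B = 0; EF_B = 14
ES_C = 0; EF_C = 5
ES_D = 0; EF_D = 13
ES_E = 2; EF_E = 2+7 = 9
ES_F = 13; EF_F = 13+3 = 16
ES_G = max(EF_A=2, EF_B=14) = 14; EF_G = 14+13 = 27
ES_H = max(EF_C=5, EF_D=13) = 13; EF_H = 13+11 = 24
ES_I = max(EF_B=14, EF_E=9) = 14; EF_I = 14+9 = 23
ES_J = max(EF_A=2, EF_F=16, EF_G=27, EF_H=24, EF_I=23) = 27; EF_J = 27+9 = 36
Expected project duration μ = 36 hours. Critical path: B → G → J.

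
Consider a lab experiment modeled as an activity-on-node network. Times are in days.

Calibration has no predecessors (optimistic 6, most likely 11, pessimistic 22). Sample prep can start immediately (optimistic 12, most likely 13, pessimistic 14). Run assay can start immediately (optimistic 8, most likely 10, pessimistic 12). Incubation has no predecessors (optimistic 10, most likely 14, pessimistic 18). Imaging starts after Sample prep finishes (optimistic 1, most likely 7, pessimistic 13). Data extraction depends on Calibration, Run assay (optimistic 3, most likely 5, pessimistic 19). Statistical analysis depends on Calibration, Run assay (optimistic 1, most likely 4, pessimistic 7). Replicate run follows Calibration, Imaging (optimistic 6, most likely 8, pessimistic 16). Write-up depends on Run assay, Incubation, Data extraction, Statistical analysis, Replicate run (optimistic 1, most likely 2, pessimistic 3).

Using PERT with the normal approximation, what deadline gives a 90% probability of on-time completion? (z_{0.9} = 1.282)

34.4 days

te_Calibration = (6 + 4·11 + 22)/6 = 72/6 = 12; σ²_Calibration = ((22−6)/6)² = 7.111
te_Sample prep = (12 + 4·13 + 14)/6 = 78/6 = 13; σ²_Sample prep = ((14−12)/6)² = 0.111
te_Run assay = (8 + 4·10 + 12)/6 = 60/6 = 10; σ²_Run assay = ((12−8)/6)² = 0.444
te_Incubation = (10 + 4·14 + 18)/6 = 84/6 = 14; σ²_Incubation = ((18−10)/6)² = 1.778
te_Imaging = (1 + 4·7 + 13)/6 = 42/6 = 7; σ²_Imaging = ((13−1)/6)² = 4.000
te_Data extraction = (3 + 4·5 + 19)/6 = 42/6 = 7; σ²_Data extraction = ((19−3)/6)² = 7.111
te_Statistical analysis = (1 + 4·4 + 7)/6 = 24/6 = 4; σ²_Statistical analysis = ((7−1)/6)² = 1.000
te_Replicate run = (6 + 4·8 + 16)/6 = 54/6 = 9; σ²_Replicate run = ((16−6)/6)² = 2.778
te_Write-up = (1 + 4·2 + 3)/6 = 12/6 = 2; σ²_Write-up = ((3−1)/6)² = 0.111

Forward pass:
ES_Calibration = 0; EF_Calibration = 12
ES_Sample prep = 0; EF_Sample prep = 13
ES_Run assay = 0; EF_Run assay = 10
ES_Incubation = 0; EF_Incubation = 14
ES_Imaging = 13; EF_Imaging = 13+7 = 20
ES_Data extraction = max(EF_Calibration=12, EF_Run assay=10) = 12; EF_Data extraction = 12+7 = 19
ES_Statistical analysis = max(EF_Calibration=12, EF_Run assay=10) = 12; EF_Statistical analysis = 12+4 = 16
ES_Replicate run = max(EF_Calibration=12, EF_Imaging=20) = 20; EF_Replicate run = 20+9 = 29
ES_Write-up = max(EF_Run assay=10, EF_Incubation=14, EF_Data extraction=19, EF_Statistical analysis=16, EF_Replicate run=29) = 29; EF_Write-up = 29+2 = 31
Expected project duration μ = 31 days. Critical path: Sample prep → Imaging → Replicate run → Write-up.

Variance along critical path = 0.111 + 4.000 + 2.778 + 0.111 = 7.000; σ = 2.646 days.
D = μ + z·σ = 31 + 1.282·2.646 = 34.4 days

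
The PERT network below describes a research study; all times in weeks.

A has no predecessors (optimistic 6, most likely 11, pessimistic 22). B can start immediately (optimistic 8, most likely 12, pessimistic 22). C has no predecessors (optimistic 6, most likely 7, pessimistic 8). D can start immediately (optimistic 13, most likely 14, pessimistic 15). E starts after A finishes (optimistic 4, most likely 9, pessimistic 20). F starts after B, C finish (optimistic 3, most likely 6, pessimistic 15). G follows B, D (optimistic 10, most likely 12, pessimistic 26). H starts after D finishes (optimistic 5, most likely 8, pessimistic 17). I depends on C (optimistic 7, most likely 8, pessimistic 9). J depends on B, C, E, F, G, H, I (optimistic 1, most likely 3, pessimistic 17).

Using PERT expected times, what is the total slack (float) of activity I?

te_A = (6 + 4·11 + 22)/6 = 72/6 = 12
te_B = (8 + 4·12 + 22)/6 = 78/6 = 13
te_C = (6 + 4·7 + 8)/6 = 42/6 = 7
te_D = (13 + 4·14 + 15)/6 = 84/6 = 14
te_E = (4 + 4·9 + 20)/6 = 60/6 = 10
te_F = (3 + 4·6 + 15)/6 = 42/6 = 7
te_G = (10 + 4·12 + 26)/6 = 84/6 = 14
te_H = (5 + 4·8 + 17)/6 = 54/6 = 9
te_I = (7 + 4·8 + 9)/6 = 48/6 = 8
te_J = (1 + 4·3 + 17)/6 = 30/6 = 5

Forward pass:
ES_A = 0; EF_A = 12
ES_B = 0; EF_B = 13
ES_C = 0; EF_C = 7
ES_D = 0; EF_D = 14
ES_E = 12; EF_E = 12+10 = 22
ES_F = max(EF_B=13, EF_C=7) = 13; EF_F = 13+7 = 20
ES_G = max(EF_B=13, EF_D=14) = 14; EF_G = 14+14 = 28
ES_H = 14; EF_H = 14+9 = 23
ES_I = 7; EF_I = 7+8 = 15
ES_J = max(EF_B=13, EF_C=7, EF_E=22, EF_F=20, EF_G=28, EF_H=23, EF_I=15) = 28; EF_J = 28+5 = 33
Expected project duration μ = 33 weeks. Critical path: D → G → J.

Backward pass:
LF_J = 33; LS_J = 33−5 = 28
LF_I = LS_J = 28; LS_I = 28−8 = 20
LF_H = LS_J = 28; LS_H = 28−9 = 19
LF_G = LS_J = 28; LS_G = 28−14 = 14
LF_F = LS_J = 28; LS_F = 28−7 = 21
LF_E = LS_J = 28; LS_E = 28−10 = 18
LF_D = min(LS_G=14, LS_H=19) = 14; LS_D = 14−14 = 0
LF_C = min(LS_F=21, LS_I=20, LS_J=28) = 20; LS_C = 20−7 = 13
LF_B = min(LS_F=21, LS_G=14, LS_J=28) = 14; LS_B = 14−13 = 1
LF_A = LS_E = 18; LS_A = 18−12 = 6
Slack_I = LS_I − ES_I = 20 − 7 = 13

13 weeks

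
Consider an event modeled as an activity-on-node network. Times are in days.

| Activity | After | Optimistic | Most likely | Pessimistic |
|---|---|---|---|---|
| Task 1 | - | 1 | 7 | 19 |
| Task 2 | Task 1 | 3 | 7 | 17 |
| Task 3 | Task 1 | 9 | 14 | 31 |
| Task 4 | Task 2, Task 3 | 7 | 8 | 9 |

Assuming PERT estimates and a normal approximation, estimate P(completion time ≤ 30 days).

0.337

te_Task 1 = (1 + 4·7 + 19)/6 = 48/6 = 8; σ²_Task 1 = ((19−1)/6)² = 9.000
te_Task 2 = (3 + 4·7 + 17)/6 = 48/6 = 8; σ²_Task 2 = ((17−3)/6)² = 5.444
te_Task 3 = (9 + 4·14 + 31)/6 = 96/6 = 16; σ²_Task 3 = ((31−9)/6)² = 13.444
te_Task 4 = (7 + 4·8 + 9)/6 = 48/6 = 8; σ²_Task 4 = ((9−7)/6)² = 0.111

Forward pass:
ES_Task 1 = 0; EF_Task 1 = 8
ES_Task 2 = 8; EF_Task 2 = 8+8 = 16
ES_Task 3 = 8; EF_Task 3 = 8+16 = 24
ES_Task 4 = max(EF_Task 2=16, EF_Task 3=24) = 24; EF_Task 4 = 24+8 = 32
Expected project duration μ = 32 days. Critical path: Task 1 → Task 3 → Task 4.

Variance along critical path = 9.000 + 13.444 + 0.111 = 22.556; σ = √22.556 = 4.749 days.
Z = (30 − 32) / 4.749 = -0.421
P(T ≤ 30) = Φ(-0.421) ≈ 0.337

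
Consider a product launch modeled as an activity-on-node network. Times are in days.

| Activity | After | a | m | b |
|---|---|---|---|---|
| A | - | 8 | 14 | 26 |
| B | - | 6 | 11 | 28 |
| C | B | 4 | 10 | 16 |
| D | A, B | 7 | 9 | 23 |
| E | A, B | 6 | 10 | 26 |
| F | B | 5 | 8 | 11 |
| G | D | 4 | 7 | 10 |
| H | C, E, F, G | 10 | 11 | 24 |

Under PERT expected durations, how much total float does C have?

te_A = (8 + 4·14 + 26)/6 = 90/6 = 15
te_B = (6 + 4·11 + 28)/6 = 78/6 = 13
te_C = (4 + 4·10 + 16)/6 = 60/6 = 10
te_D = (7 + 4·9 + 23)/6 = 66/6 = 11
te_E = (6 + 4·10 + 26)/6 = 72/6 = 12
te_F = (5 + 4·8 + 11)/6 = 48/6 = 8
te_G = (4 + 4·7 + 10)/6 = 42/6 = 7
te_H = (10 + 4·11 + 24)/6 = 78/6 = 13

Forward pass:
ES_A = 0; EF_A = 15
ES_B = 0; EF_B = 13
ES_C = 13; EF_C = 13+10 = 23
ES_D = max(EF_A=15, EF_B=13) = 15; EF_D = 15+11 = 26
ES_E = max(EF_A=15, EF_B=13) = 15; EF_E = 15+12 = 27
ES_F = 13; EF_F = 13+8 = 21
ES_G = 26; EF_G = 26+7 = 33
ES_H = max(EF_C=23, EF_E=27, EF_F=21, EF_G=33) = 33; EF_H = 33+13 = 46
Expected project duration μ = 46 days. Critical path: A → D → G → H.

Backward pass:
LF_H = 46; LS_H = 46−13 = 33
LF_G = LS_H = 33; LS_G = 33−7 = 26
LF_F = LS_H = 33; LS_F = 33−8 = 25
LF_E = LS_H = 33; LS_E = 33−12 = 21
LF_D = LS_G = 26; LS_D = 26−11 = 15
LF_C = LS_H = 33; LS_C = 33−10 = 23
LF_B = min(LS_C=23, LS_D=15, LS_E=21, LS_F=25) = 15; LS_B = 15−13 = 2
LF_A = min(LS_D=15, LS_E=21) = 15; LS_A = 15−15 = 0
Slack_C = LS_C − ES_C = 23 − 13 = 10

10 days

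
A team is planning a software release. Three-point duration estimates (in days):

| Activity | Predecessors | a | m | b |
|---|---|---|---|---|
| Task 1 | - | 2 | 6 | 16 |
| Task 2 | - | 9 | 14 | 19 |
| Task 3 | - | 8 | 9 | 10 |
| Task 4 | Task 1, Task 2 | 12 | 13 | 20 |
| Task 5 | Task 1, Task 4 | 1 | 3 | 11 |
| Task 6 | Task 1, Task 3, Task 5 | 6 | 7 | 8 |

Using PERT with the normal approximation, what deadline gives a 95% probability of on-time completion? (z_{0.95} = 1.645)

43.5 days

te_Task 1 = (2 + 4·6 + 16)/6 = 42/6 = 7; σ²_Task 1 = ((16−2)/6)² = 5.444
te_Task 2 = (9 + 4·14 + 19)/6 = 84/6 = 14; σ²_Task 2 = ((19−9)/6)² = 2.778
te_Task 3 = (8 + 4·9 + 10)/6 = 54/6 = 9; σ²_Task 3 = ((10−8)/6)² = 0.111
te_Task 4 = (12 + 4·13 + 20)/6 = 84/6 = 14; σ²_Task 4 = ((20−12)/6)² = 1.778
te_Task 5 = (1 + 4·3 + 11)/6 = 24/6 = 4; σ²_Task 5 = ((11−1)/6)² = 2.778
te_Task 6 = (6 + 4·7 + 8)/6 = 42/6 = 7; σ²_Task 6 = ((8−6)/6)² = 0.111

Forward pass:
ES_Task 1 = 0; EF_Task 1 = 7
ES_Task 2 = 0; EF_Task 2 = 14
ES_Task 3 = 0; EF_Task 3 = 9
ES_Task 4 = max(EF_Task 1=7, EF_Task 2=14) = 14; EF_Task 4 = 14+14 = 28
ES_Task 5 = max(EF_Task 1=7, EF_Task 4=28) = 28; EF_Task 5 = 28+4 = 32
ES_Task 6 = max(EF_Task 1=7, EF_Task 3=9, EF_Task 5=32) = 32; EF_Task 6 = 32+7 = 39
Expected project duration μ = 39 days. Critical path: Task 2 → Task 4 → Task 5 → Task 6.

Variance along critical path = 2.778 + 1.778 + 2.778 + 0.111 = 7.444; σ = 2.728 days.
D = μ + z·σ = 39 + 1.645·2.728 = 43.5 days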